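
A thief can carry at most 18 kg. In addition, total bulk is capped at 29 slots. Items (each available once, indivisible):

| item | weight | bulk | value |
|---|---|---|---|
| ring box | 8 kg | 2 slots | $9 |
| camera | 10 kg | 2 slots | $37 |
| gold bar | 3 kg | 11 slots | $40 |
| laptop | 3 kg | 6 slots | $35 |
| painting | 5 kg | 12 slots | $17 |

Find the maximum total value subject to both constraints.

Feasible sets respecting both limits:
- camera+gold bar+laptop: weight 16, bulk 19, value 112
- camera+gold bar+painting: weight 18, bulk 25, value 94
- gold bar+laptop+painting: weight 11, bulk 29, value 92
Best: $112.

$112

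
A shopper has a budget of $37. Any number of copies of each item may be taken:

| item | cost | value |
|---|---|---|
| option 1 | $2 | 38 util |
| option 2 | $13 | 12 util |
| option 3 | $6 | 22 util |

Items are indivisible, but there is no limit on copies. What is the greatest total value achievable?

684 util

Best value-per-unit is option 1 at 38/2, and filling with it alone uses cost 18×2=36. No mix of the others beats 18×38 = 684.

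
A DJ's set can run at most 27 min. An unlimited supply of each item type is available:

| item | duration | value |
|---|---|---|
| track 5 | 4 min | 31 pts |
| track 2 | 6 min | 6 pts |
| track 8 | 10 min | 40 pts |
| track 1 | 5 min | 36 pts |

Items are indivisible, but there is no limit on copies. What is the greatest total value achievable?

201 pts

Best value-per-unit is track 5 at 31/4; filling with it alone gives 6×31 = 186.
Optimal mix: 3×track 5 + 3×track 1 → duration 27, value 201.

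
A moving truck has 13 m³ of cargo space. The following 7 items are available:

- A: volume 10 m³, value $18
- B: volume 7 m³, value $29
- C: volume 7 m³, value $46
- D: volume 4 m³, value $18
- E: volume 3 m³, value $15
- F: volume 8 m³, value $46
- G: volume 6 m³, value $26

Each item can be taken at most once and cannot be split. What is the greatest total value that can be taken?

$72

Check high-value combinations within 13 m³:
- C+G: volume 7+6=13, value 46+26=72
- C+D: volume 7+4=11, value 46+18=64
- D+F: volume 4+8=12, value 18+46=64
Best: $72.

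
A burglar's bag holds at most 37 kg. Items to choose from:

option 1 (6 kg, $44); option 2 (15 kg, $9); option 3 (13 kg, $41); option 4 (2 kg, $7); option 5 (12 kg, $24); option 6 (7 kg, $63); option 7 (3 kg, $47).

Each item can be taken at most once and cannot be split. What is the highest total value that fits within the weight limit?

$202

Check high-value combinations within 37 kg:
- option 1+option 3+option 4+option 6+option 7: weight 6+13+2+7+3=31, value 44+41+7+63+47=202
- option 1+option 3+option 6+option 7: weight 6+13+7+3=29, value 44+41+63+47=195
- option 1+option 4+option 5+option 6+option 7: weight 6+2+12+7+3=30, value 44+7+24+63+47=185
- option 3+option 4+option 5+option 6+option 7: weight 13+2+12+7+3=37, value 41+7+24+63+47=182
- option 1+option 5+option 6+option 7: weight 6+12+7+3=28, value 44+24+63+47=178
Best: $202.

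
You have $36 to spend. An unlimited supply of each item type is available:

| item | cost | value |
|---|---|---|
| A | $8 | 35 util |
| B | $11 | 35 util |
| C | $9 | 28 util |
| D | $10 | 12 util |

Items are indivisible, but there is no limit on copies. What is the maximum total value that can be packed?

140 util

Best value-per-unit is A at 35/8, and filling with it alone uses cost 4×8=32. No mix of the others beats 4×35 = 140.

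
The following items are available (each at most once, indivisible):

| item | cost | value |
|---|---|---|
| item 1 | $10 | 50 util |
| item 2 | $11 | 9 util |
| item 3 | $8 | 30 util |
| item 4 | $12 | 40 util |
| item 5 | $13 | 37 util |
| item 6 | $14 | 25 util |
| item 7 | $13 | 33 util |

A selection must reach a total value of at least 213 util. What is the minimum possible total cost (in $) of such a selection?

Subsets with value ≥ 213, sorted by total cost:
- item 1+item 3+item 4+item 5+item 6+item 7: cost 70, value 215
- item 1+item 2+item 3+item 4+item 5+item 6+item 7: cost 81, value 224
Minimum cost: 70 $.

70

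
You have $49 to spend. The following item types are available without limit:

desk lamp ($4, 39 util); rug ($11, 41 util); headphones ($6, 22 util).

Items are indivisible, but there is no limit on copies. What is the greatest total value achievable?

Best value-per-unit is desk lamp at 39/4, and filling with it alone uses cost 12×4=48. No mix of the others beats 12×39 = 468.

468 util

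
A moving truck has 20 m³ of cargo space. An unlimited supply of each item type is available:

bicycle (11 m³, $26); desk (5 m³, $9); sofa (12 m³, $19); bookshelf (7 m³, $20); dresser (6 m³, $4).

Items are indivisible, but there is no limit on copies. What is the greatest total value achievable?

$49

Best value-per-unit is bookshelf at 20/7; filling with it alone gives 2×20 = 40.
Optimal mix: 1×desk + 2×bookshelf → volume 19, value 49.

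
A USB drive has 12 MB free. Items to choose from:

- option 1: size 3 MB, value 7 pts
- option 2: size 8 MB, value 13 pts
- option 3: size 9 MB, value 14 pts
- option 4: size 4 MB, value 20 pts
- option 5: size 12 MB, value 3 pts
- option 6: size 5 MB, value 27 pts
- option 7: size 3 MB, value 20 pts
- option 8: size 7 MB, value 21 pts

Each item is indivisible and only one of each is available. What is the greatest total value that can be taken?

Check high-value combinations within 12 MB:
- option 4+option 6+option 7: size 4+5+3=12, value 20+27+20=67
- option 1+option 6+option 7: size 3+5+3=11, value 7+27+20=54
- option 1+option 4+option 6: size 3+4+5=12, value 7+20+27=54
- option 6+option 8: size 5+7=12, value 27+21=48
- option 6+option 7: size 5+3=8, value 27+20=47
Best: 67 pts.

67 pts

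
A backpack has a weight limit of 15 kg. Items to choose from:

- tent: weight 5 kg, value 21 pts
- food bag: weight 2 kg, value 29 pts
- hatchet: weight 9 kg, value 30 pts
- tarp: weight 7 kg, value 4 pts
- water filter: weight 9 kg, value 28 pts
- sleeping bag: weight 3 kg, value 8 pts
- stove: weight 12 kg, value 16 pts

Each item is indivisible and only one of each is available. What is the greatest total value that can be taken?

Check high-value combinations within 15 kg:
- food bag+hatchet+sleeping bag: weight 2+9+3=14, value 29+30+8=67
- food bag+water filter+sleeping bag: weight 2+9+3=14, value 29+28+8=65
- food bag+hatchet: weight 2+9=11, value 29+30=59
- tent+food bag+sleeping bag: weight 5+2+3=10, value 21+29+8=58
Best: 67 pts.

67 pts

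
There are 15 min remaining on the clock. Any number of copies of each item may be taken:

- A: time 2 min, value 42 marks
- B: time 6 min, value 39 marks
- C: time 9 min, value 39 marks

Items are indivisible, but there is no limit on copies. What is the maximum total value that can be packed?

294 marks

Best value-per-unit is A at 42/2, and filling with it alone uses time 7×2=14. No mix of the others beats 7×42 = 294.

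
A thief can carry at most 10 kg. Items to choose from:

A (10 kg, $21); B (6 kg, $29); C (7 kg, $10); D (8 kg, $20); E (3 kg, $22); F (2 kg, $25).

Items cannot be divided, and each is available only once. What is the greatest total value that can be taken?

$54

This is a 0/1 knapsack; check combinations near the capacity.
- B+F: weight 6+2=8, value 29+25=54
- B+E: weight 6+3=9, value 29+22=51
- E+F: weight 3+2=5, value 22+25=47
- D+F: weight 8+2=10, value 20+25=45
- C+F: weight 7+2=9, value 10+25=35
Best: $54.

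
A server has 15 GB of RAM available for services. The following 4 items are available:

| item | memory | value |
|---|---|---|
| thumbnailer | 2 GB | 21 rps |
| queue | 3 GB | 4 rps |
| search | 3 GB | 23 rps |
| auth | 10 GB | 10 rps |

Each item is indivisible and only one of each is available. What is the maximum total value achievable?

Check high-value combinations within 15 GB:
- thumbnailer+search+auth: memory 2+3+10=15, value 21+23+10=54
- thumbnailer+queue+search: memory 2+3+3=8, value 21+4+23=48
- thumbnailer+search: memory 2+3=5, value 21+23=44
Best: 54 rps.

54 rps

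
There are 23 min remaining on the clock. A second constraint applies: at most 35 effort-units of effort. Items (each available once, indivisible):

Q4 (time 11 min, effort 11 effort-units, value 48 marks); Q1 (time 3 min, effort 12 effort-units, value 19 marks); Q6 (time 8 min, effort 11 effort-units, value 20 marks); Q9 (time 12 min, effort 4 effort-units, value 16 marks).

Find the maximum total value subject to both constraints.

87 marks

Feasible sets respecting both limits:
- Q4+Q1+Q6: time 22, effort 34, value 87
- Q4+Q6: time 19, effort 22, value 68
- Q4+Q1: time 14, effort 23, value 67
Best: 87 marks.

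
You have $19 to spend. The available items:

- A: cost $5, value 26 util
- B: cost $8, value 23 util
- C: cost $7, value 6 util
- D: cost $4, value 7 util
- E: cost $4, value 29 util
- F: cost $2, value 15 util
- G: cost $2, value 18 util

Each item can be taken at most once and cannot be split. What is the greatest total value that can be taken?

Check high-value combinations within $19:
- A+B+E+G: cost 5+8+4+2=19, value 26+23+29+18=96
- A+D+E+F+G: cost 5+4+4+2+2=17, value 26+7+29+15+18=95
- A+B+E+F: cost 5+8+4+2=19, value 26+23+29+15=93
- A+E+F+G: cost 5+4+2+2=13, value 26+29+15+18=88
Best: 96 util.

96 util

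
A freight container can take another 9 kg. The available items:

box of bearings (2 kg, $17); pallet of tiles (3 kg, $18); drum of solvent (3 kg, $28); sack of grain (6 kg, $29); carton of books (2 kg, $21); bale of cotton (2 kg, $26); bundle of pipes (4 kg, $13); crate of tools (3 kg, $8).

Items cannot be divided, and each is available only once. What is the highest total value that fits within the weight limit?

Check high-value combinations within 9 kg:
- box of bearings+drum of solvent+carton of books+bale of cotton: weight 2+3+2+2=9, value 17+28+21+26=92
- box of bearings+pallet of tiles+carton of books+bale of cotton: weight 2+3+2+2=9, value 17+18+21+26=82
- drum of solvent+carton of books+bale of cotton: weight 3+2+2=7, value 28+21+26=75
- pallet of tiles+drum of solvent+bale of cotton: weight 3+3+2=8, value 18+28+26=72
Best: $92.

$92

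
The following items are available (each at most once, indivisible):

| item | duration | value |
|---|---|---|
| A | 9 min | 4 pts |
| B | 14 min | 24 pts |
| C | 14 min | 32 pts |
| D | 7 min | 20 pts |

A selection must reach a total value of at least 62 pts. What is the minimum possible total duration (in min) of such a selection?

35

Subsets with value ≥ 62, sorted by total duration:
- B+C+D: duration 35, value 76
- A+B+C+D: duration 44, value 80
Minimum duration: 35 min.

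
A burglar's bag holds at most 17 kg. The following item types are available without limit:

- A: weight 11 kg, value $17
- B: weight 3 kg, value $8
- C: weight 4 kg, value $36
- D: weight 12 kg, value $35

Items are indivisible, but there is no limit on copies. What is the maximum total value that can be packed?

Best value-per-unit is C at 36/4, and filling with it alone uses weight 4×4=16. No mix of the others beats 4×36 = 144.

$144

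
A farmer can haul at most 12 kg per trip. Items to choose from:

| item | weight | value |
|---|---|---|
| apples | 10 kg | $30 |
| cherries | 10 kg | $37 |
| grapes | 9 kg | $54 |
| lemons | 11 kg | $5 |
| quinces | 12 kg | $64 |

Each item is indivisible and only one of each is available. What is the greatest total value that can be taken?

$64

This is a 0/1 knapsack; check combinations near the capacity.
- quinces: weight 12, value 64
- grapes: weight 9, value 54
- cherries: weight 10, value 37
- apples: weight 10, value 30
- lemons: weight 11, value 5
Best: $64.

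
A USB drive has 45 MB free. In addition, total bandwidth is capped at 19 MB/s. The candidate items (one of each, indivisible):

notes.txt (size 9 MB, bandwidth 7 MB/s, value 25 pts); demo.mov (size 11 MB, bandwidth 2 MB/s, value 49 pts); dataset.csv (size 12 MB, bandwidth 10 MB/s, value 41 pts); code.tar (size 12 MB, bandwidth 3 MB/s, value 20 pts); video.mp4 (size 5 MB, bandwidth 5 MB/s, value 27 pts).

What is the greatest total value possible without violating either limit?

121 pts

Feasible sets respecting both limits:
- notes.txt+demo.mov+code.tar+video.mp4: size 37, bandwidth 17, value 121
- demo.mov+dataset.csv+video.mp4: size 28, bandwidth 17, value 117
- notes.txt+demo.mov+dataset.csv: size 32, bandwidth 19, value 115
- demo.mov+dataset.csv+code.tar: size 35, bandwidth 15, value 110
Best: 121 pts.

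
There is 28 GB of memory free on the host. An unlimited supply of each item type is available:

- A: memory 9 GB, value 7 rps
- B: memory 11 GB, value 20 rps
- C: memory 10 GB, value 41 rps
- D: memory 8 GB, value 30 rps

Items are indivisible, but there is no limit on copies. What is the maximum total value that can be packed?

112 rps

Best value-per-unit is C at 41/10; filling with it alone gives 2×41 = 82.
Optimal mix: 2×C + 1×D → memory 28, value 112.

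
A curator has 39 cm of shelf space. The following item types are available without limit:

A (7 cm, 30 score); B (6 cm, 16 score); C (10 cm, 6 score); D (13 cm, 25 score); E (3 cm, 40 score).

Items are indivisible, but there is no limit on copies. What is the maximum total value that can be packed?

520 score

Best value-per-unit is E at 40/3, and filling with it alone uses length 13×3=39. No mix of the others beats 13×40 = 520.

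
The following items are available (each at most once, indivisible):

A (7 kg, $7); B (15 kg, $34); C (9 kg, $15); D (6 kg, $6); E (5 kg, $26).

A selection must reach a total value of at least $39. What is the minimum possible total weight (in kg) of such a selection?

14

Subsets with value ≥ 39, sorted by total weight:
- C+E: weight 14, value 41
- A+D+E: weight 18, value 39
- B+E: weight 20, value 60
- C+D+E: weight 20, value 47
Minimum weight: 14 kg.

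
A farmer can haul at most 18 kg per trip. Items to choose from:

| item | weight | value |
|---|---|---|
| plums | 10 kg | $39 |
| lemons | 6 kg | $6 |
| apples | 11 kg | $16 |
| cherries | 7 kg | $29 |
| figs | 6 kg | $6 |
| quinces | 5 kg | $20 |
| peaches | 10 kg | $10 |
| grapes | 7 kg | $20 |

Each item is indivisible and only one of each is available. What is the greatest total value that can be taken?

$68

This is a 0/1 knapsack; check combinations near the capacity.
- plums+cherries: weight 10+7=17, value 39+29=68
- plums+quinces: weight 10+5=15, value 39+20=59
- plums+grapes: weight 10+7=17, value 39+20=59
Best: $68.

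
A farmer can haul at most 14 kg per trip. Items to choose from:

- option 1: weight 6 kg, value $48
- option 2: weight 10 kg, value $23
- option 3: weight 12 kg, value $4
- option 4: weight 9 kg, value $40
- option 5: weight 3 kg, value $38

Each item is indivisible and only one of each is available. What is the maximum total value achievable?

Check high-value combinations within 14 kg:
- option 1+option 5: weight 6+3=9, value 48+38=86
- option 4+option 5: weight 9+3=12, value 40+38=78
- option 2+option 5: weight 10+3=13, value 23+38=61
Best: $86.

$86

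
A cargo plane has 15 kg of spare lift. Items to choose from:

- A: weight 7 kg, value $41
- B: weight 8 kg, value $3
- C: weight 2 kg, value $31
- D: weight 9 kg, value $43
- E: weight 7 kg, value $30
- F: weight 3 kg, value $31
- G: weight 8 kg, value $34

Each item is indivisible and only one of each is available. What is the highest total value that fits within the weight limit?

Check high-value combinations within 15 kg:
- C+D+F: weight 2+9+3=14, value 31+43+31=105
- A+C+F: weight 7+2+3=12, value 41+31+31=103
- C+F+G: weight 2+3+8=13, value 31+31+34=96
Best: $105.

$105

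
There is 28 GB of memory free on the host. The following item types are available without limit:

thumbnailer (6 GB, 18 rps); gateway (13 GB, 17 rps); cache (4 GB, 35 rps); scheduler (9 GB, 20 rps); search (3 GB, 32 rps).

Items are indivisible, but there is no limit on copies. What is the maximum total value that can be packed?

291 rps

Best value-per-unit is search at 32/3; filling with it alone gives 9×32 = 288.
Optimal mix: 1×cache + 8×search → memory 28, value 291.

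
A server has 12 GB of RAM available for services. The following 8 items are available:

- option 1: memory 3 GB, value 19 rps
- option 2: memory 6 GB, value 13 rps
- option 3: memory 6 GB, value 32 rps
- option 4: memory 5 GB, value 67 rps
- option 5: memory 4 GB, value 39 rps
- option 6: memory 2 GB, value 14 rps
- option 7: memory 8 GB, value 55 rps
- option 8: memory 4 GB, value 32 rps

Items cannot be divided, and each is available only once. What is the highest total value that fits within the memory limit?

125 rps

Check high-value combinations within 12 GB:
- option 1+option 4+option 5: memory 3+5+4=12, value 19+67+39=125
- option 4+option 5+option 6: memory 5+4+2=11, value 67+39+14=120
- option 1+option 4+option 8: memory 3+5+4=12, value 19+67+32=118
- option 4+option 6+option 8: memory 5+2+4=11, value 67+14+32=113
- option 4+option 5: memory 5+4=9, value 67+39=106
Best: 125 rps.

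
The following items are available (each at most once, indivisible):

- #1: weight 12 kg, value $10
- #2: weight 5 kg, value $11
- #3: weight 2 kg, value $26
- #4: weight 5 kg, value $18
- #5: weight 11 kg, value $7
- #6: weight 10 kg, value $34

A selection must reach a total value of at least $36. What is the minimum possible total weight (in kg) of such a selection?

Subsets with value ≥ 36, sorted by total weight:
- #3+#4: weight 7, value 44
- #2+#3: weight 7, value 37
- #3+#6: weight 12, value 60
Minimum weight: 7 kg.

7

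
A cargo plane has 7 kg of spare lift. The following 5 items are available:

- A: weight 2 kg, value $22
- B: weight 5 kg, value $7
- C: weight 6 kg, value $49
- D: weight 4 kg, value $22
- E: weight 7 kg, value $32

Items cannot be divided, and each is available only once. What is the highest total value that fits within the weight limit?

Check high-value combinations within 7 kg:
- C: weight 6, value 49
- A+D: weight 2+4=6, value 22+22=44
- E: weight 7, value 32
Best: $49.

$49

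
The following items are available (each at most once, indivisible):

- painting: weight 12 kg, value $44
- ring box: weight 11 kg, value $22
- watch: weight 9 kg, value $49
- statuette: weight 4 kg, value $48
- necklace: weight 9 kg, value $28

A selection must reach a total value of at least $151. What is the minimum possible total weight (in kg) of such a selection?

34

Subsets with value ≥ 151, sorted by total weight:
- painting+watch+statuette+necklace: weight 34, value 169
- painting+ring box+watch+statuette: weight 36, value 163
Minimum weight: 34 kg.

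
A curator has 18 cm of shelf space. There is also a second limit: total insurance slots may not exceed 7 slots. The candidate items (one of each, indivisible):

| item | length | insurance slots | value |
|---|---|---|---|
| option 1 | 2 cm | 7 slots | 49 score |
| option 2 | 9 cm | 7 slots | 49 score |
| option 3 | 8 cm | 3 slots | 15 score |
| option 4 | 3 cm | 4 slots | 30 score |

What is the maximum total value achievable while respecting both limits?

Feasible sets respecting both limits:
- option 1: length 2, insurance slots 7, value 49
- option 2: length 9, insurance slots 7, value 49
- option 3+option 4: length 11, insurance slots 7, value 45
- option 4: length 3, insurance slots 4, value 30
Best: 49 score.

49 score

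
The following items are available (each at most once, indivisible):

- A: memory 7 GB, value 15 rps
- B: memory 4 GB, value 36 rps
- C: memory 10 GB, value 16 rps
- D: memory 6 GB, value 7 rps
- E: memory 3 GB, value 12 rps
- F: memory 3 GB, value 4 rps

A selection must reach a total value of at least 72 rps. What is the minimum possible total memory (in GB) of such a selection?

Subsets with value ≥ 72, sorted by total memory:
- A+B+D+E+F: memory 23, value 74
- A+B+C+E: memory 24, value 79
- B+C+D+E+F: memory 26, value 75
Minimum memory: 23 GB.

23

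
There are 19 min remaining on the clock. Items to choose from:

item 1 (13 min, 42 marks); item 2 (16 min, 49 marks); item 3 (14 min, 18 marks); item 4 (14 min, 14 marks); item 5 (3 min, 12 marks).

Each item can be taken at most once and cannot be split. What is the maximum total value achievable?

61 marks

Check high-value combinations within 19 min:
- item 2+item 5: time 16+3=19, value 49+12=61
- item 1+item 5: time 13+3=16, value 42+12=54
- item 2: time 16, value 49
- item 1: time 13, value 42
- item 3+item 5: time 14+3=17, value 18+12=30
Best: 61 marks.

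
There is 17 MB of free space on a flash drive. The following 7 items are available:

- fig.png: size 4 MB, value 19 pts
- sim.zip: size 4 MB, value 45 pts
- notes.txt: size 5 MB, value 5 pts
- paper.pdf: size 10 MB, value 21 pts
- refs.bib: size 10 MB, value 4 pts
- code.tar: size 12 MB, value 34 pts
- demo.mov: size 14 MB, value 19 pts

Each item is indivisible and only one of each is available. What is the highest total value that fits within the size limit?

79 pts

Check high-value combinations within 17 MB:
- sim.zip+code.tar: size 4+12=16, value 45+34=79
- fig.png+sim.zip+notes.txt: size 4+4+5=13, value 19+45+5=69
- sim.zip+paper.pdf: size 4+10=14, value 45+21=66
- fig.png+sim.zip: size 4+4=8, value 19+45=64
Best: 79 pts.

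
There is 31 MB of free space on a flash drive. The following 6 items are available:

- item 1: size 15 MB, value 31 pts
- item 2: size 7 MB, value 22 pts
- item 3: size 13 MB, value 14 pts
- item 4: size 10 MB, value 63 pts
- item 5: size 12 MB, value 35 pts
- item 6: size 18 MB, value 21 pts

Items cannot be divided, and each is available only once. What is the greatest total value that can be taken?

This is a 0/1 knapsack; check combinations near the capacity.
- item 2+item 4+item 5: size 7+10+12=29, value 22+63+35=120
- item 2+item 3+item 4: size 7+13+10=30, value 22+14+63=99
- item 4+item 5: size 10+12=22, value 63+35=98
Best: 120 pts.

120 pts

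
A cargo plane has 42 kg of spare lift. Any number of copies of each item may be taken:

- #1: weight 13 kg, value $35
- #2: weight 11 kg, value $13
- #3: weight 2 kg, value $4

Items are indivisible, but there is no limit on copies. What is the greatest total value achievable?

Best value-per-unit is #1 at 35/13; filling with it alone gives 3×35 = 105.
Optimal mix: 3×#1 + 1×#3 → weight 41, value 109.

$109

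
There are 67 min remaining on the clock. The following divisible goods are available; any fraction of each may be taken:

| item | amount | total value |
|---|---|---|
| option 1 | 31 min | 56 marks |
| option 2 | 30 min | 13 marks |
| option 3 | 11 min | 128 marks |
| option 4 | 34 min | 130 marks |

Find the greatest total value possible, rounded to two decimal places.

Take in order of value per unit:
- option 3 (128/11 per unit): all 11 → value 128, running total 128.00
- option 4 (130/34 per unit): all 34 → value 130, running total 258.00
- option 1 (56/31 per unit): 22 of 31 → value 22×56/31 = 39.7419, running total 297.74
Total 297.74.

297.74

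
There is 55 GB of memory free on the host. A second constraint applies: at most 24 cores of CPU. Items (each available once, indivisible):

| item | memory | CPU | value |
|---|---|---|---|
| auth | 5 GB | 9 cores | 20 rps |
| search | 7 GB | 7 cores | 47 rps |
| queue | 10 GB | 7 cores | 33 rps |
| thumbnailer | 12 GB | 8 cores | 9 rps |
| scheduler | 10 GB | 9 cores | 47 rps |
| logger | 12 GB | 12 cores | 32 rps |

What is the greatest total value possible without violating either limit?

Feasible sets respecting both limits:
- search+queue+scheduler: memory 27, CPU 23, value 127
- search+thumbnailer+scheduler: memory 29, CPU 24, value 103
- auth+search+queue: memory 22, CPU 23, value 100
- search+scheduler: memory 17, CPU 16, value 94
Best: 127 rps.

127 rps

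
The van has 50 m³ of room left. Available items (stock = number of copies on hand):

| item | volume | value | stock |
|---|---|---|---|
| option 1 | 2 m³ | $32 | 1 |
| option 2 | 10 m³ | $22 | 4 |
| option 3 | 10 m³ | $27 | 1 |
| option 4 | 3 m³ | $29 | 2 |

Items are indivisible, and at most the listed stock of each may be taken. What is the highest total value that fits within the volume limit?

$183

Best selections within volume 50 and stock limits:
- 1×option 1 + 3×option 2 + 1×option 3 + 2×option 4: volume 48, value 183
- 1×option 1 + 4×option 2 + 2×option 4: volume 48, value 178
- 1×option 1 + 2×option 2 + 1×option 3 + 2×option 4: volume 38, value 161
Best: $183.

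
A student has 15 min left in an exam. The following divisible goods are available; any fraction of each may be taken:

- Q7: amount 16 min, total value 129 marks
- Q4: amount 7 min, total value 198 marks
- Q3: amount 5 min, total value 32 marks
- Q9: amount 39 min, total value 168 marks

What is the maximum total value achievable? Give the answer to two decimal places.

262.50

Take in order of value per unit:
- Q4 (198/7 per unit): all 7 → value 198, running total 198.00
- Q7 (129/16 per unit): 8 of 16 → value 8×129/16 = 64.5000, running total 262.50
Total 262.50.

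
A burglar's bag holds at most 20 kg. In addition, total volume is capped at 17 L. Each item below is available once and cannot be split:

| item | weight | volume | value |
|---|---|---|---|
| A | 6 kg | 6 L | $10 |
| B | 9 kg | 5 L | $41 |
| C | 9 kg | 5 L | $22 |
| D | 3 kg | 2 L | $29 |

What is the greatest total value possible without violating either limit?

Feasible sets respecting both limits:
- A+B+D: weight 18, volume 13, value 80
- B+D: weight 12, volume 7, value 70
- B+C: weight 18, volume 10, value 63
Best: $80.

$80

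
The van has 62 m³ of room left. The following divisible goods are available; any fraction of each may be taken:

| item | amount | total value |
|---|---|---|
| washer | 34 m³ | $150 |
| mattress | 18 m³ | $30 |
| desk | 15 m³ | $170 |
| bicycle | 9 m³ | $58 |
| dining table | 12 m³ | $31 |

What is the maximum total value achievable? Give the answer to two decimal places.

388.33

Take in order of value per unit:
- desk (170/15 per unit): all 15 → value 170, running total 170.00
- bicycle (58/9 per unit): all 9 → value 58, running total 228.00
- washer (150/34 per unit): all 34 → value 150, running total 378.00
- dining table (31/12 per unit): 4 of 12 → value 4×31/12 = 10.3333, running total 388.33
Total 388.33.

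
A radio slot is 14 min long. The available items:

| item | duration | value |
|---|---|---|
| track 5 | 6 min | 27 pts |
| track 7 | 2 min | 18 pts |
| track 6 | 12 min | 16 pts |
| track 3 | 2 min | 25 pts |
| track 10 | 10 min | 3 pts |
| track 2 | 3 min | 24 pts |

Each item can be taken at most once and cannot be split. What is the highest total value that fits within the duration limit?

94 pts

Check high-value combinations within 14 min:
- track 5+track 7+track 3+track 2: duration 6+2+2+3=13, value 27+18+25+24=94
- track 5+track 3+track 2: duration 6+2+3=11, value 27+25+24=76
- track 5+track 7+track 3: duration 6+2+2=10, value 27+18+25=70
- track 5+track 7+track 2: duration 6+2+3=11, value 27+18+24=69
Best: 94 pts.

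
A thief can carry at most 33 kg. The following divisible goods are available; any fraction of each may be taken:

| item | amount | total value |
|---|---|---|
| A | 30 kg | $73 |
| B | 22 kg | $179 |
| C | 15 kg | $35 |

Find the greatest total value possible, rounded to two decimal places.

Take in order of value per unit:
- B (179/22 per unit): all 22 → value 179, running total 179.00
- A (73/30 per unit): 11 of 30 → value 11×73/30 = 26.7667, running total 205.77
Total 205.77.

205.77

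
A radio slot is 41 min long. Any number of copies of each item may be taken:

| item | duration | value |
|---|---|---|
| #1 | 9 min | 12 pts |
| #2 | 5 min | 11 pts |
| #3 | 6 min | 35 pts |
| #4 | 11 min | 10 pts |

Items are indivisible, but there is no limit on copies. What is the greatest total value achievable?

221 pts

Best value-per-unit is #3 at 35/6; filling with it alone gives 6×35 = 210.
Optimal mix: 1×#2 + 6×#3 → duration 41, value 221.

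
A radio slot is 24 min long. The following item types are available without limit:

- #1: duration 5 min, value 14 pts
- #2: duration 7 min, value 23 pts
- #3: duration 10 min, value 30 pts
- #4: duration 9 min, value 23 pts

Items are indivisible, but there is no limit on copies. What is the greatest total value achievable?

76 pts

Best value-per-unit is #2 at 23/7; filling with it alone gives 3×23 = 69.
Optimal mix: 2×#2 + 1×#3 → duration 24, value 76.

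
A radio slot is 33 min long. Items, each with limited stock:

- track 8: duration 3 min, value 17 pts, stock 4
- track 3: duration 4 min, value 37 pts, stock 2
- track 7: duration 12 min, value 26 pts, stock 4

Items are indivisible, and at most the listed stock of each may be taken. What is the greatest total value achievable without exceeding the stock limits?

168 pts

Best selections within duration 33 and stock limits:
- 4×track 8 + 2×track 3 + 1×track 7: duration 32, value 168
- 3×track 8 + 2×track 3 + 1×track 7: duration 29, value 151
- 4×track 8 + 2×track 3: duration 20, value 142
Best: 168 pts.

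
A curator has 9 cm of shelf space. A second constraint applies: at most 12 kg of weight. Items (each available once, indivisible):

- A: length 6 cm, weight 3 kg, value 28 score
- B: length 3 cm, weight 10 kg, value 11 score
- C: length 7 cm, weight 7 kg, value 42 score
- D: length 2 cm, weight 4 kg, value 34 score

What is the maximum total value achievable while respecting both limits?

Feasible sets respecting both limits:
- C+D: length 9, weight 11, value 76
- A+D: length 8, weight 7, value 62
- C: length 7, weight 7, value 42
- D: length 2, weight 4, value 34
Best: 76 score.

76 score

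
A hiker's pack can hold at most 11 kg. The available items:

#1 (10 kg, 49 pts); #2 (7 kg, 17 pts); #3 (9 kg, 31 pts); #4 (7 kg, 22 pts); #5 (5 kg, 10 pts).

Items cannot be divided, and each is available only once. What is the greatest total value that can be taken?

49 pts

Check high-value combinations within 11 kg:
- #1: weight 10, value 49
- #3: weight 9, value 31
- #4: weight 7, value 22
- #2: weight 7, value 17
Best: 49 pts.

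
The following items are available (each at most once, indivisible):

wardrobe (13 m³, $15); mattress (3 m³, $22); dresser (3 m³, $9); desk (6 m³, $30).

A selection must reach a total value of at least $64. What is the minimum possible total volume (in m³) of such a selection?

22

Subsets with value ≥ 64, sorted by total volume:
- wardrobe+mattress+desk: volume 22, value 67
- wardrobe+mattress+dresser+desk: volume 25, value 76
Minimum volume: 22 m³.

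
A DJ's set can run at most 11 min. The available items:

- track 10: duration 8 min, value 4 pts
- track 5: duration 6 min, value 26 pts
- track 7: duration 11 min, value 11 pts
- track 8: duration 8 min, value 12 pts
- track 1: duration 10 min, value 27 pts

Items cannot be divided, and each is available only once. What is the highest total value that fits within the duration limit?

27 pts

Check high-value combinations within 11 min:
- track 1: duration 10, value 27
- track 5: duration 6, value 26
- track 8: duration 8, value 12
- track 7: duration 11, value 11
Best: 27 pts.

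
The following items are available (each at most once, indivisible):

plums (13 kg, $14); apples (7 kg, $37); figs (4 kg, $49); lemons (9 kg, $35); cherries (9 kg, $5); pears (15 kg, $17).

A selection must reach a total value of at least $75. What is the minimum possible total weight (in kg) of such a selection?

Subsets with value ≥ 75, sorted by total weight:
- apples+figs: weight 11, value 86
- figs+lemons: weight 13, value 84
- apples+figs+lemons: weight 20, value 121
- apples+figs+cherries: weight 20, value 91
Minimum weight: 11 kg.

11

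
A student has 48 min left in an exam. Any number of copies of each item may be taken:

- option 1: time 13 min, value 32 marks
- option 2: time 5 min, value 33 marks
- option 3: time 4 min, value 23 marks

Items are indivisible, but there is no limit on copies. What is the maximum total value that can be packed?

310 marks

Best value-per-unit is option 2 at 33/5; filling with it alone gives 9×33 = 297.
Optimal mix: 8×option 2 + 2×option 3 → time 48, value 310.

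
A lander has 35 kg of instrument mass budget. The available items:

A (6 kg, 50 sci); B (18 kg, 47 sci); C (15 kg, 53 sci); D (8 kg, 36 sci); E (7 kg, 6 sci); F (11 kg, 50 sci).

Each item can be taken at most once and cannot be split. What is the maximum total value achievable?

This is a 0/1 knapsack; check combinations near the capacity.
- A+C+F: mass 6+15+11=32, value 50+53+50=153
- A+B+F: mass 6+18+11=35, value 50+47+50=147
- A+D+E+F: mass 6+8+7+11=32, value 50+36+6+50=142
- A+C+D: mass 6+15+8=29, value 50+53+36=139
Best: 153 sci.

153 sci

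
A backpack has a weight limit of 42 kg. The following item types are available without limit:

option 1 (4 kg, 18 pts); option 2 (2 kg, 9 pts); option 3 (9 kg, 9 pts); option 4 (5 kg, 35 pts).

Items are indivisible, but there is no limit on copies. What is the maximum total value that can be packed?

289 pts

Best value-per-unit is option 4 at 35/5; filling with it alone gives 8×35 = 280.
Optimal mix: 1×option 2 + 8×option 4 → weight 42, value 289.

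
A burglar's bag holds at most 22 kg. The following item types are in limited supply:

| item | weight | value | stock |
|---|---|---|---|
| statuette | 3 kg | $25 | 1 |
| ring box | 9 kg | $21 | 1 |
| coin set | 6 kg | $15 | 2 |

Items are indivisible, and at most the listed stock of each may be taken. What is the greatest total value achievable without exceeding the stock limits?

$61

Best selections within weight 22 and stock limits:
- 1×statuette + 1×ring box + 1×coin set: weight 18, value 61
- 1×statuette + 2×coin set: weight 15, value 55
- 1×ring box + 2×coin set: weight 21, value 51
- 1×statuette + 1×ring box: weight 12, value 46
Best: $61.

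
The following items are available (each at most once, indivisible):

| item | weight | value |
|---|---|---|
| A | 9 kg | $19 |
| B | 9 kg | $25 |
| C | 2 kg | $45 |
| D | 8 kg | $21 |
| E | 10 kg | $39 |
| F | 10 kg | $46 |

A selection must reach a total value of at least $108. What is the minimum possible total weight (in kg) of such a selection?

20

Subsets with value ≥ 108, sorted by total weight:
- C+D+F: weight 20, value 112
- B+C+F: weight 21, value 116
- A+C+F: weight 21, value 110
- B+C+E: weight 21, value 109
Minimum weight: 20 kg.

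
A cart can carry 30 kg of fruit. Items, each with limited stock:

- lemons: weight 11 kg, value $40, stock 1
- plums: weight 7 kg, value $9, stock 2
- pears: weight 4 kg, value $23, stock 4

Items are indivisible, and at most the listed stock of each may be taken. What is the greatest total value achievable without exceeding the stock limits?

Best selections within weight 30 and stock limits:
- 1×lemons + 4×pears: weight 27, value 132
- 1×lemons + 1×plums + 3×pears: weight 30, value 118
Best: $132.

$132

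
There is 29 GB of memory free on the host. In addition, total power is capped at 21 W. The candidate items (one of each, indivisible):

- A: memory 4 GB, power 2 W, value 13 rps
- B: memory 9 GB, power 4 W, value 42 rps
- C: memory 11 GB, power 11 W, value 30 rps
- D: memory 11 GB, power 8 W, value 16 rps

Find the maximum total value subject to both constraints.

Feasible sets respecting both limits:
- A+B+C: memory 24, power 17, value 85
- B+C: memory 20, power 15, value 72
- A+B+D: memory 24, power 14, value 71
- A+C+D: memory 26, power 21, value 59
Best: 85 rps.

85 rps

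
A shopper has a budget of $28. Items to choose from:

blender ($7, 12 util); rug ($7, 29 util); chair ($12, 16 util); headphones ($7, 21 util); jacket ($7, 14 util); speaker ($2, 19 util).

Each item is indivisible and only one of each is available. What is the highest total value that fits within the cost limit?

85 util

Check high-value combinations within $28:
- rug+chair+headphones+speaker: cost 7+12+7+2=28, value 29+16+21+19=85
- rug+headphones+jacket+speaker: cost 7+7+7+2=23, value 29+21+14+19=83
- blender+rug+headphones+speaker: cost 7+7+7+2=23, value 12+29+21+19=81
- rug+chair+jacket+speaker: cost 7+12+7+2=28, value 29+16+14+19=78
- blender+rug+headphones+jacket: cost 7+7+7+7=28, value 12+29+21+14=76
Best: 85 util.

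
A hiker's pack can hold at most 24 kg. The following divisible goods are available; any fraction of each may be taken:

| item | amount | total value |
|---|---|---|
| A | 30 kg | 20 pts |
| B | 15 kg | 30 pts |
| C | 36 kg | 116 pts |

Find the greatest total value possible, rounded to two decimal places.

77.33

Take in order of value per unit:
- C (116/36 per unit): 24 of 36 → value 24×116/36 = 77.3333, running total 77.33
Total 77.33.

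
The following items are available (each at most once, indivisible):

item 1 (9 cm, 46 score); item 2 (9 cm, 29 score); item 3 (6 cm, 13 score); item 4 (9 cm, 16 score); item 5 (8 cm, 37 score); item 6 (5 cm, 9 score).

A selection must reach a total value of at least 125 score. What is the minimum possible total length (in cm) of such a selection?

32

Subsets with value ≥ 125, sorted by total length:
- item 1+item 2+item 3+item 5: length 32, value 125
- item 1+item 2+item 4+item 5: length 35, value 128
- item 1+item 2+item 3+item 5+item 6: length 37, value 134
Minimum length: 32 cm.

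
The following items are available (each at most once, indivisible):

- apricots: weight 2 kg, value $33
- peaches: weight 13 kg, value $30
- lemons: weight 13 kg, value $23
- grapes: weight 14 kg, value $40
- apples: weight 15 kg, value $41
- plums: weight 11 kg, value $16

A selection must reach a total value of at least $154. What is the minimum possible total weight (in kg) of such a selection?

Subsets with value ≥ 154, sorted by total weight:
- apricots+peaches+grapes+apples+plums: weight 55, value 160
- apricots+peaches+lemons+grapes+apples: weight 57, value 167
- apricots+peaches+lemons+grapes+apples+plums: weight 68, value 183
Minimum weight: 55 kg.

55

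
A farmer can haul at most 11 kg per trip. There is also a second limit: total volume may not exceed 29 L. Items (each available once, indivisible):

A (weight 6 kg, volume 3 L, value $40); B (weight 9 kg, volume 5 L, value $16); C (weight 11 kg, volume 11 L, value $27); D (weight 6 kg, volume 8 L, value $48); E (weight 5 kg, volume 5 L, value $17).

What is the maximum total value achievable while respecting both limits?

Feasible sets respecting both limits:
- D+E: weight 11, volume 13, value 65
- A+E: weight 11, volume 8, value 57
- D: weight 6, volume 8, value 48
Best: $65.

$65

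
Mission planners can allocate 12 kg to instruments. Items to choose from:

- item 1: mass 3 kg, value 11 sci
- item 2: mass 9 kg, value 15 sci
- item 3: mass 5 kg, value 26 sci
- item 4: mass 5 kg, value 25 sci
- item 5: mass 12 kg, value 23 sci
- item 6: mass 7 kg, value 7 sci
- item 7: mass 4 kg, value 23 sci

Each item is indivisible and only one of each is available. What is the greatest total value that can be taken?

This is a 0/1 knapsack; check combinations near the capacity.
- item 1+item 3+item 7: mass 3+5+4=12, value 11+26+23=60
- item 1+item 4+item 7: mass 3+5+4=12, value 11+25+23=59
- item 3+item 4: mass 5+5=10, value 26+25=51
Best: 60 sci.

60 sci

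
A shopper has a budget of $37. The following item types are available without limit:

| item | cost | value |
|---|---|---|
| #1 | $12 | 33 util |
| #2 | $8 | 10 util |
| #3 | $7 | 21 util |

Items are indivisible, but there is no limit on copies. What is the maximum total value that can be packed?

105 util

Best value-per-unit is #3 at 21/7, and filling with it alone uses cost 5×7=35. No mix of the others beats 5×21 = 105.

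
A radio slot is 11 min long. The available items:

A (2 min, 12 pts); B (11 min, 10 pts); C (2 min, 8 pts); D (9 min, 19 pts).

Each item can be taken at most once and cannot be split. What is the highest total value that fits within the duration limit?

31 pts

Check high-value combinations within 11 min:
- A+D: duration 2+9=11, value 12+19=31
- C+D: duration 2+9=11, value 8+19=27
- A+C: duration 2+2=4, value 12+8=20
Best: 31 pts.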